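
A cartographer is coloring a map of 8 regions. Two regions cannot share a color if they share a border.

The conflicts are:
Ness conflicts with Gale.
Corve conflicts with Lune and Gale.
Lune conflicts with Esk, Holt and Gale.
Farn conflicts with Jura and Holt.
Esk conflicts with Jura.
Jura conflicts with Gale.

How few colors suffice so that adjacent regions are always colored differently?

3

Corve, Lune, Gale all conflict with each other, so at least 3 colors are needed.
3 colors suffice: Ness=2, Corve=3, Lune=2, Farn=3, Esk=1, Jura=2, Holt=1, Gale=1. Each listed conflict is separated.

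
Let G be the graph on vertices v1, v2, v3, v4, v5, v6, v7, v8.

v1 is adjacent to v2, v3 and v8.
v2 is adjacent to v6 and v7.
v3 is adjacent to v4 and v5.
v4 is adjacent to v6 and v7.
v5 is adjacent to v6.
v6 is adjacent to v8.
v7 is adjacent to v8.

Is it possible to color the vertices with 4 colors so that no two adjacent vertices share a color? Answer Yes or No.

Yes

The chromatic number is 3. The cycle v3-v5-v6-v2-v1-v3 has odd length 5, so it cannot be 2-colored; at least 3 colors are needed.
3 colors suffice: color 1 → {v3, v6, v7}; color 2 → {v2, v4, v5, v8}; color 3 → {v1}.
Since 4 ≥ 3, a proper 4-coloring certainly exists.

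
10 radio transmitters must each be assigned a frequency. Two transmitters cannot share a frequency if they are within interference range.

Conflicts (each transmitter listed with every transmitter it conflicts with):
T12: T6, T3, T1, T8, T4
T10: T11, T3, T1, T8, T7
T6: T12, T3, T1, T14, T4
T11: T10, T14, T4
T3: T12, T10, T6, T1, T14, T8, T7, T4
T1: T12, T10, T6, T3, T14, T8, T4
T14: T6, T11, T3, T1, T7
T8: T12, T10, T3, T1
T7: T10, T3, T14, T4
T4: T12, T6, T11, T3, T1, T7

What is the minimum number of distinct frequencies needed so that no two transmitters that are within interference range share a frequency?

5

T12, T6, T3, T1, T4 pairwise conflict, so at least 5 frequencies are needed.
A valid assignment using 5 frequencies: T12=4, T10=3, T6=5, T11=1, T3=1, T1=2, T14=3, T8=5, T7=2, T4=3. No two conflicting transmitters share a frequency.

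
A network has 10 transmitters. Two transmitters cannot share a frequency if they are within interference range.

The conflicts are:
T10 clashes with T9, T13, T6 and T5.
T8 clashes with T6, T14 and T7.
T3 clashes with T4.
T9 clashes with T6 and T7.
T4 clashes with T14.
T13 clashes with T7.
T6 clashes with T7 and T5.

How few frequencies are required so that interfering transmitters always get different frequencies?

T8, T6, T7 pairwise conflict, so at least 3 frequencies are needed.
3 frequencies suffice: T10=2, T8=3, T3=2, T9=3, T4=1, T13=1, T6=1, T14=2, T7=2, T5=3. Each listed conflict is separated.

3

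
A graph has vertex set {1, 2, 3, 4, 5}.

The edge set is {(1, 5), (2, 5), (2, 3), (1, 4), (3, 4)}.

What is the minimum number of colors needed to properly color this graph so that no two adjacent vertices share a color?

The cycle 5-1-4-3-2-5 has odd length 5, so it cannot be 2-colored; at least 3 colors are needed.
3 colors suffice: color a → {4, 5}; color b → {1, 2}; color c → {3}. Every edge joins two different colors.

3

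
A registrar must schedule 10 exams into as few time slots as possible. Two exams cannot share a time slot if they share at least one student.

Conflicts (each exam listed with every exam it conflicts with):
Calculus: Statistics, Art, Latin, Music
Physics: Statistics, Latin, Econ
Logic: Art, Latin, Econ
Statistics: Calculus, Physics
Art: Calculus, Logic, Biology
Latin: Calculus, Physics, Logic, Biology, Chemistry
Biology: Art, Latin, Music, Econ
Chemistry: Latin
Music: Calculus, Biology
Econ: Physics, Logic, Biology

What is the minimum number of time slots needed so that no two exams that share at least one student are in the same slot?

2

Latin and Chemistry conflict, so at least 2 time slots are needed.
2 time slots suffice: Calculus=2, Physics=2, Logic=2, Statistics=1, Art=1, Latin=1, Biology=2, Chemistry=2, Music=1, Econ=1. No two conflicting exams share a time slot.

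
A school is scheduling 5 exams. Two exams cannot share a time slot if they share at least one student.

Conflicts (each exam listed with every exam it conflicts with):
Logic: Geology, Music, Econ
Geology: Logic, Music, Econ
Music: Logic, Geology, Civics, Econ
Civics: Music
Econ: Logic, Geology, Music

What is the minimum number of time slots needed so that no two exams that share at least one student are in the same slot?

4

Logic, Geology, Music, Econ all conflict with each other, so at least 4 time slots are needed.
4 time slots suffice: Logic=2, Geology=4, Music=1, Civics=2, Econ=3. Each listed conflict is separated.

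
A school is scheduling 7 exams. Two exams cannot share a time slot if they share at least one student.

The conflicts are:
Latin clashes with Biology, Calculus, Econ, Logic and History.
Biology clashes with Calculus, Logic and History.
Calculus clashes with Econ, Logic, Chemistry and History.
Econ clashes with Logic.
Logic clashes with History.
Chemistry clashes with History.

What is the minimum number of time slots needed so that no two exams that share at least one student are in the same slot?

Latin, Biology, Calculus, Logic, History are mutually in conflict, so at least 5 time slots are needed.
5 time slots suffice: time slot 1 → {Calculus}; time slot 2 → {Latin, Chemistry}; time slot 3 → {Econ, History}; time slot 4 → {Logic}; time slot 5 → {Biology}. Every pair that conflicts lands in different time slots.

5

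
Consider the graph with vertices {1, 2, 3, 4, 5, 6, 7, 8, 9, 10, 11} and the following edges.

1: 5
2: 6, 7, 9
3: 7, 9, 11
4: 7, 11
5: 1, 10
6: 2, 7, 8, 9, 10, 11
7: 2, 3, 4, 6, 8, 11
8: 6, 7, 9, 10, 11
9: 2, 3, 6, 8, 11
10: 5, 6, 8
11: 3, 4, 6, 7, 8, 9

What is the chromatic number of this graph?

4

6, 7, 8, 11 are mutually adjacent (a clique of size 4), so at least 4 colors are needed.
A valid assignment using 4 colors: 1=blue, 2=green, 3=red, 4=red, 5=red, 6=red, 7=blue, 8=yellow, 9=blue, 10=blue, 11=green. Each edge has distinct colors on its endpoints.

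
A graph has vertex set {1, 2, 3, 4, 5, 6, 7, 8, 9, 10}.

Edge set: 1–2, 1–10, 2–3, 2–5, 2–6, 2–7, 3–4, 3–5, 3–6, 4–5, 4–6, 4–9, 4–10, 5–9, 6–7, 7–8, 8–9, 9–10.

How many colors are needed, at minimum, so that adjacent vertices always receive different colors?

3

4, 5, 9 are mutually adjacent, so at least 3 colors are needed.
A valid assignment using 3 colors: 1=c, 2=a, 3=c, 4=a, 5=b, 6=b, 7=c, 8=a, 9=c, 10=b. Every edge joins two different colors.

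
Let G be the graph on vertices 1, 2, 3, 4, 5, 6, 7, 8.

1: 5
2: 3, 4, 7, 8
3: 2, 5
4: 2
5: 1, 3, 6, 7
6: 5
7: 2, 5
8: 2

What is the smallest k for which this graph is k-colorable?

2 and 4 are adjacent, so at least 2 colors are needed.
2 colors suffice: color a → {2, 5}; color b → {1, 3, 4, 6, 7, 8}. Every edge joins two different colors.

2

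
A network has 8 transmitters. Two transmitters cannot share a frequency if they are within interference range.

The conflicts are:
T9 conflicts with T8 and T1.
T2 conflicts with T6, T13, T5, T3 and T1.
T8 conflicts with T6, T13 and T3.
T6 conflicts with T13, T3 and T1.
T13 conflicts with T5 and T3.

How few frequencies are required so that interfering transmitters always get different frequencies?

T2, T6, T13, T3 all conflict with each other, so at least 4 frequencies are needed.
A valid assignment using 4 frequencies: T9=2, T2=1, T8=1, T6=2, T13=3, T5=2, T3=4, T1=3. No two conflicting transmitters share a frequency.

4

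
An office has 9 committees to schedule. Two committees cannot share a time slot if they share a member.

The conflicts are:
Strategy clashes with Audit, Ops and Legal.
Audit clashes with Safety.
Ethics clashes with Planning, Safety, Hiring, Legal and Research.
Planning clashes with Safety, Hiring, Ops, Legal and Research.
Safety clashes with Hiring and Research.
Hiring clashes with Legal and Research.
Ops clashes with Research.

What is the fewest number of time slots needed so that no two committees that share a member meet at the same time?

5

Ethics, Planning, Safety, Hiring, Research pairwise conflict, so at least 5 time slots are needed.
5 time slots suffice: time slot 1 → {Strategy, Planning}; time slot 2 → {Audit, Hiring, Ops}; time slot 3 → {Ethics}; time slot 4 → {Legal, Research}; time slot 5 → {Safety}. Each listed conflict is separated.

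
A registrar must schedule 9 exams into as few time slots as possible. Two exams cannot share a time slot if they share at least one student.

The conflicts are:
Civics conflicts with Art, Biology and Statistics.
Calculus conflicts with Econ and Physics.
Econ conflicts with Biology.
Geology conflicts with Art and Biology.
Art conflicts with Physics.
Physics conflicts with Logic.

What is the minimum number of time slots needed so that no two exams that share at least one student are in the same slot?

Civics and Statistics conflict, so at least 2 time slots are needed.
2 time slots suffice: time slot 1 → {Civics, Econ, Geology, Physics}; time slot 2 → {Calculus, Art, Biology, Statistics, Logic}. No two conflicting exams share a time slot.

2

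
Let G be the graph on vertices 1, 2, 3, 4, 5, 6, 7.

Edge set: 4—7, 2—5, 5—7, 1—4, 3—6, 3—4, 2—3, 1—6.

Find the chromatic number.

The cycle 5-2-3-4-7-5 has odd length 5, so it cannot be 2-colored; at least 3 colors are needed.
One proper 3-coloring: 1=red, 2=blue, 3=red, 4=blue, 5=green, 6=blue, 7=red. No two adjacent vertices share a color.

3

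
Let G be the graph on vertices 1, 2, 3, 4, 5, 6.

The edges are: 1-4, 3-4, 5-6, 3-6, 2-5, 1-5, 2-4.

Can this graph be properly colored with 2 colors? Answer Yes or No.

The cycle 3-4-2-5-6-3 has odd length 5, so it cannot be 2-colored; at least 3 colors are needed.
So 2 colors are not enough.

No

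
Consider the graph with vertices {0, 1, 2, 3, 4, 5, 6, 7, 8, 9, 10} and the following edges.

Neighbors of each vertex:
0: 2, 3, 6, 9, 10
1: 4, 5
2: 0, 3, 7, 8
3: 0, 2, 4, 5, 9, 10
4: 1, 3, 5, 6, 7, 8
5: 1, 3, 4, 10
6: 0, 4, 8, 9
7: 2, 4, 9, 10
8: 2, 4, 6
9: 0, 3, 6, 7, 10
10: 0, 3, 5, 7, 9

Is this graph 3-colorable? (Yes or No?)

0, 3, 9, 10 form a clique, so at least 4 colors are needed.
So 3 colors are not enough.

No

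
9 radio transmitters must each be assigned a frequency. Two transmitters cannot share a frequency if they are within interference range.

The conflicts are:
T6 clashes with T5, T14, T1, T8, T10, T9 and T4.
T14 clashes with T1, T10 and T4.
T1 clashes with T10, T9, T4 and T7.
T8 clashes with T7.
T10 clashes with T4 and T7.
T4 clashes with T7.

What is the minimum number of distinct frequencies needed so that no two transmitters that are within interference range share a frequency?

5

T6, T14, T1, T10, T4 pairwise conflict, so at least 5 frequencies are needed.
5 frequencies suffice: frequency 1 → {T6, T7}; frequency 2 → {T5, T1, T8}; frequency 3 → {T10, T9}; frequency 4 → {T4}; frequency 5 → {T14}. Every pair that conflicts lands in different frequencies.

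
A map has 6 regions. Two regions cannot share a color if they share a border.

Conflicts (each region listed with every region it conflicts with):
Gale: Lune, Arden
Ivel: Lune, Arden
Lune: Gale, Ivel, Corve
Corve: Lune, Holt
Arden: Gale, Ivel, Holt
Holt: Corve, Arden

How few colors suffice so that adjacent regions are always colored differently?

3

The cycle Gale-Lune-Corve-Holt-Arden-Gale has odd length 5, so it cannot be 2-colored; at least 3 colors are needed.
A valid assignment using 3 colors: Gale=2, Ivel=2, Lune=1, Corve=2, Arden=1, Holt=3. Every pair that conflicts lands in different colors.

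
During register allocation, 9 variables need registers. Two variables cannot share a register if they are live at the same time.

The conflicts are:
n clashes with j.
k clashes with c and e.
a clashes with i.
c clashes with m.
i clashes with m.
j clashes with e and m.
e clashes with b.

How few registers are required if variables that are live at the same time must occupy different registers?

The cycle c-m-j-e-k-c has odd length 5, so it cannot be 2-colored; at least 3 registers are needed.
3 registers suffice: register 1 → {c, i, j, b}; register 2 → {n, a, e, m}; register 3 → {k}. Every pair that conflicts lands in different registers.

3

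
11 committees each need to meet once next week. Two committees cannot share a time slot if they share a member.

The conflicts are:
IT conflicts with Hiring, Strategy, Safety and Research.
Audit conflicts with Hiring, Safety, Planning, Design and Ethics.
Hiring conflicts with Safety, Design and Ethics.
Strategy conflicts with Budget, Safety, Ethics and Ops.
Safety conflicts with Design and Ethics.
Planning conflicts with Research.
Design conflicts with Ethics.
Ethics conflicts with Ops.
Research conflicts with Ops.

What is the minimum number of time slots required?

Audit, Hiring, Safety, Design, Ethics all conflict with each other, so at least 5 time slots are needed.
5 time slots suffice: IT=2, Audit=4, Hiring=3, Strategy=3, Budget=1, Safety=1, Planning=2, Design=5, Ethics=2, Research=1, Ops=4. Every pair that conflicts lands in different time slots.

5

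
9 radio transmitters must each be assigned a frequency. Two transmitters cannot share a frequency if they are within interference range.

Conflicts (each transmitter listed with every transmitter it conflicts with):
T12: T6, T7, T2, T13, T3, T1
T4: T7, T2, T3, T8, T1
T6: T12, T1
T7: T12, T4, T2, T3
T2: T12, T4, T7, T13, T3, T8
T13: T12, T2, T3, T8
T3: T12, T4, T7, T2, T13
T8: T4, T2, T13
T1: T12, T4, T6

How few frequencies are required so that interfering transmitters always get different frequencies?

T12, T7, T2, T3 all conflict with each other, so at least 4 frequencies are needed.
4 frequencies suffice: T12=1, T4=1, T6=3, T7=4, T2=2, T13=4, T3=3, T8=3, T1=2. Each listed conflict is separated.

4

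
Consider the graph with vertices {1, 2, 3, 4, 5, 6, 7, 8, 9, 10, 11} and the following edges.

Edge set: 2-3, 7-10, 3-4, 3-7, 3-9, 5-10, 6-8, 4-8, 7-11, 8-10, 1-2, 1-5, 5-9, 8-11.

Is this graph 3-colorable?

Yes

The chromatic number is 3. The cycle 7-11-8-4-3-7 has odd length 5, so it cannot be 2-colored; at least 3 colors are needed.
3 colors suffice: 1=c, 2=b, 3=a, 4=b, 5=a, 6=b, 7=c, 8=a, 9=b, 10=b, 11=b.
That is already a proper 3-coloring.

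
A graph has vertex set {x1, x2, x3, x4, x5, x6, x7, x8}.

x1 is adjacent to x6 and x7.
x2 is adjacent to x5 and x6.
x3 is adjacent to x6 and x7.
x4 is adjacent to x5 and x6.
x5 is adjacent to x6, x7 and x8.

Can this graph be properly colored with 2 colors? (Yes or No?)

No

x2, x5, x6 form a triangle, so at least 3 colors are needed.
So 2 colors are not enough.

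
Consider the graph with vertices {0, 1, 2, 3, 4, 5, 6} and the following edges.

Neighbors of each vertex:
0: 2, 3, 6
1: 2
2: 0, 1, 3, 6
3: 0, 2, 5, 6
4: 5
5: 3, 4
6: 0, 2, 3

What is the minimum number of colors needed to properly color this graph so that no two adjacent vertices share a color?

0, 2, 3, 6 form a clique, so at least 4 colors are needed.
4 colors suffice: color a → {2, 5}; color b → {1, 3, 4}; color c → {6}; color d → {0}. No two adjacent vertices share a color.

4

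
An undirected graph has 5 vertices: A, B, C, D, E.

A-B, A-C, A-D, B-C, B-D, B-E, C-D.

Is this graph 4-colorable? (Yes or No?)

The chromatic number is 4. A, B, C, D are pairwise adjacent (a clique of size 4), so at least 4 colors are needed.
4 colors suffice: A=blue, B=red, C=green, D=yellow, E=blue.
That is already a proper 4-coloring.

Yes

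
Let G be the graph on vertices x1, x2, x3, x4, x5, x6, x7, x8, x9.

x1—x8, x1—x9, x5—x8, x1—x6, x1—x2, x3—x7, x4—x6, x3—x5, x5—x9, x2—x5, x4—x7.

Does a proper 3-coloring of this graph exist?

Yes

The chromatic number is 3. The cycle x8-x1-x6-x4-x7-x3-x5-x8 has odd length 7, so it cannot be 2-colored; at least 3 colors are needed.
A valid assignment using 3 colors: x1=1, x2=2, x3=2, x4=1, x5=1, x6=2, x7=3, x8=2, x9=2.
That is already a proper 3-coloring.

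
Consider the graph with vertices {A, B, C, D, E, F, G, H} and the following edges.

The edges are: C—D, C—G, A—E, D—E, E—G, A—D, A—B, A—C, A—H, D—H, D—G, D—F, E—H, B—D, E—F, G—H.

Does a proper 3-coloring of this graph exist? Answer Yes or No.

No

D, E, G, H form a clique, so at least 4 colors are needed.
So 3 colors are not enough.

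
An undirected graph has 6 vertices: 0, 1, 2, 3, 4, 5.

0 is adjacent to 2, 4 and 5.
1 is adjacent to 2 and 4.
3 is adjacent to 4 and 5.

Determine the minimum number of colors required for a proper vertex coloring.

1 and 4 are adjacent, so at least 2 colors are needed.
2 colors suffice: color a → {2, 4, 5}; color b → {0, 1, 3}. No two adjacent vertices share a color.

2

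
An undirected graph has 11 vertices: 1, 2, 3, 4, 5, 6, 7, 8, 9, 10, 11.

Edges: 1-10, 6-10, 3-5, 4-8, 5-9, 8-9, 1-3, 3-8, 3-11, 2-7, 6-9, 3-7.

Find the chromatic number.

3 and 7 are adjacent, so at least 2 colors are needed.
2 colors suffice: 1=blue, 2=red, 3=red, 4=red, 5=blue, 6=blue, 7=blue, 8=blue, 9=red, 10=red, 11=blue. Each edge has distinct colors on its endpoints.

2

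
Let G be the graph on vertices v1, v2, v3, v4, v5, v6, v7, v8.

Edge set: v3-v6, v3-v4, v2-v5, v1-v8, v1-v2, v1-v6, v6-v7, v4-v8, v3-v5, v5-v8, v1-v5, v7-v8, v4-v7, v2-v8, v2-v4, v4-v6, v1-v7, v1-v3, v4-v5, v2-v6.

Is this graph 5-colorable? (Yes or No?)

The chromatic number is 4. v1, v2, v5, v8 form a clique, so at least 4 colors are needed.
4 colors suffice: color red → {v1, v4}; color blue → {v6, v8}; color green → {v5, v7}; color yellow → {v2, v3}.
Since 5 ≥ 4, a proper 5-coloring certainly exists.

Yes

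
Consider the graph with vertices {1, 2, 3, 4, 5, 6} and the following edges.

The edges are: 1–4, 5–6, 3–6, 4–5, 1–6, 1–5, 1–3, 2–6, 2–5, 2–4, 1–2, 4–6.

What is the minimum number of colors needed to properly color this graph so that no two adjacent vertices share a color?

1, 2, 4, 5, 6 are mutually adjacent (a clique of size 5), so at least 5 colors are needed.
5 colors suffice: 1=red, 2=green, 3=green, 4=purple, 5=yellow, 6=blue. Each edge has distinct colors on its endpoints.

5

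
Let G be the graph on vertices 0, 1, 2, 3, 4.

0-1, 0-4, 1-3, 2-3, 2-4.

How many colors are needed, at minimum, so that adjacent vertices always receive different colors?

The cycle 4-2-3-1-0-4 has odd length 5, so it cannot be 2-colored; at least 3 colors are needed.
A valid assignment using 3 colors: 0=b, 1=c, 2=b, 3=a, 4=a. No two adjacent vertices share a color.

3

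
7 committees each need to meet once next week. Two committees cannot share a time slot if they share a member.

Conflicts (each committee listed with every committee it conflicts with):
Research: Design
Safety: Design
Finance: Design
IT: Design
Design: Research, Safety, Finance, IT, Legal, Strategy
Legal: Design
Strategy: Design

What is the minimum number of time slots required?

Finance and Design conflict, so at least 2 time slots are needed.
2 time slots suffice: Research=2, Safety=2, Finance=2, IT=2, Design=1, Legal=2, Strategy=2. Each listed conflict is separated.

2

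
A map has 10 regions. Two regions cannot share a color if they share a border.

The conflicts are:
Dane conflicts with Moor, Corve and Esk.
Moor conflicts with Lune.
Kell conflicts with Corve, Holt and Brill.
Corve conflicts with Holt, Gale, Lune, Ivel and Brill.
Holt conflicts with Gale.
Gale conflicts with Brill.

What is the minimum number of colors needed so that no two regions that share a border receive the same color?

Corve, Holt, Gale are mutually in conflict, so at least 3 colors are needed.
3 colors suffice: Dane=2, Moor=1, Kell=2, Corve=1, Holt=3, Gale=2, Esk=1, Lune=2, Ivel=2, Brill=3. Each listed conflict is separated.

3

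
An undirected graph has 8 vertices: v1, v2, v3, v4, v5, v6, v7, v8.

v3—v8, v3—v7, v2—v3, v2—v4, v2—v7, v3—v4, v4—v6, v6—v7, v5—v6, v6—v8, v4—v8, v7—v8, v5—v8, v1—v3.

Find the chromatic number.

v6, v7, v8 are mutually adjacent, so at least 3 colors are needed.
3 colors suffice: color red → {v1, v2, v8}; color blue → {v3, v6}; color green → {v4, v5, v7}. Each edge has distinct colors on its endpoints.

3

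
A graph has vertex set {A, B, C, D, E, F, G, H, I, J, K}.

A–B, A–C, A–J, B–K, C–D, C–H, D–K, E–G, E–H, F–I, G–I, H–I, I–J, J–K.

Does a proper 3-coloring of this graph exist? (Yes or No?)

The chromatic number is 3. The cycle J-I-H-C-A-J has odd length 5, so it cannot be 2-colored; at least 3 colors are needed.
One proper 3-coloring: A=3, B=2, C=1, D=2, E=1, F=2, G=2, H=2, I=1, J=2, K=1.
That is already a proper 3-coloring.

Yes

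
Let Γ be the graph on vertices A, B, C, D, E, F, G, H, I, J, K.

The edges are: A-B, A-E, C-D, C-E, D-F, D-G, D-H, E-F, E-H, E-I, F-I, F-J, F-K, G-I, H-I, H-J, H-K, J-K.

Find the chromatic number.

E, H, I are pairwise adjacent, so at least 3 colors are needed.
3 colors suffice: color 1 → {B, D, E, K}; color 2 → {A, C, F, G, H}; color 3 → {I, J}. No two adjacent vertices share a color.

3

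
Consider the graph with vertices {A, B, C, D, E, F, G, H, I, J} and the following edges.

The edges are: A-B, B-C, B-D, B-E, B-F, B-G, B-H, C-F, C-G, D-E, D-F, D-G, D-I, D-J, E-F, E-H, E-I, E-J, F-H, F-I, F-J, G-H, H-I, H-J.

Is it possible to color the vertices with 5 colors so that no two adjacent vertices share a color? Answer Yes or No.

The chromatic number is 4. B, E, F, H are mutually adjacent (a clique of size 4), so at least 4 colors are needed.
A valid assignment using 4 colors: A=1, B=2, C=3, D=4, E=3, F=1, G=1, H=4, I=2, J=2.
Since 5 ≥ 4, a proper 5-coloring certainly exists.

Yes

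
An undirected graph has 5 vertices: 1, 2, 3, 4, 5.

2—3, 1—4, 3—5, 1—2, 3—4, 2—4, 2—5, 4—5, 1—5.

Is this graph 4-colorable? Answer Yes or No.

Yes

The chromatic number is 4. 1, 2, 4, 5 form a clique, so at least 4 colors are needed.
4 colors suffice: 1=d, 2=a, 3=d, 4=c, 5=b.
That is already a proper 4-coloring.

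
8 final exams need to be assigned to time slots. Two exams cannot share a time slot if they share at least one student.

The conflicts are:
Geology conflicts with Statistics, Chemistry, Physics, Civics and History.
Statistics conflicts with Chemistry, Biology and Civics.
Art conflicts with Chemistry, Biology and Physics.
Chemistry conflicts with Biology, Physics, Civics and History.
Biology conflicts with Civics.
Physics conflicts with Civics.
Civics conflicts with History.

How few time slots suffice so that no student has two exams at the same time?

4

Geology, Chemistry, Physics, Civics all conflict with each other, so at least 4 time slots are needed.
Using 4 time slots: Geology=3, Statistics=4, Art=2, Chemistry=1, Biology=3, Physics=4, Civics=2, History=4. Every pair that conflicts lands in different time slots.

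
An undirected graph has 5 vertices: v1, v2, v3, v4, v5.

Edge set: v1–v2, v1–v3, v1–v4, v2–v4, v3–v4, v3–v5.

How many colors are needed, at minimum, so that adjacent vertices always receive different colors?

3

v1, v2, v4 are mutually adjacent, so at least 3 colors are needed.
3 colors suffice: v1=R, v2=G, v3=G, v4=B, v5=R. Every edge joins two different colors.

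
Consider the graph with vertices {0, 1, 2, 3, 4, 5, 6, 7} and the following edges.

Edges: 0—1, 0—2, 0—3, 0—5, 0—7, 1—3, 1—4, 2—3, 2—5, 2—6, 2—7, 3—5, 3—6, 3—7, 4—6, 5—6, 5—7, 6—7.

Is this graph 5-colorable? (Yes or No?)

Yes

The chromatic number is 5. 0, 2, 3, 5, 7 form a clique, so at least 5 colors are needed.
A valid assignment using 5 colors: 0=blue, 1=green, 2=yellow, 3=red, 4=red, 5=purple, 6=blue, 7=green.
That is already a proper 5-coloring.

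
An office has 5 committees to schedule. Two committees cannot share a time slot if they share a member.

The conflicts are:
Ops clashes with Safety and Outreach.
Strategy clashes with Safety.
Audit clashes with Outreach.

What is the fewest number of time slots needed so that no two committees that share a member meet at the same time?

2

Ops and Safety conflict, so at least 2 time slots are needed.
2 time slots suffice: time slot 1 → {Ops, Strategy, Audit}; time slot 2 → {Safety, Outreach}. Each listed conflict is separated.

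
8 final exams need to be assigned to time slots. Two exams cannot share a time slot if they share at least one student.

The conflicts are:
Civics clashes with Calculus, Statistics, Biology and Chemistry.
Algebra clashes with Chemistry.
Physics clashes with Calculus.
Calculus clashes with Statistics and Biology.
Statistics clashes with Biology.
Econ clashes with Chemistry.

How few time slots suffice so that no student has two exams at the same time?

Civics, Calculus, Statistics, Biology are mutually in conflict, so at least 4 time slots are needed.
4 time slots suffice: Civics=2, Algebra=2, Physics=2, Calculus=1, Statistics=4, Biology=3, Econ=2, Chemistry=1. Each listed conflict is separated.

4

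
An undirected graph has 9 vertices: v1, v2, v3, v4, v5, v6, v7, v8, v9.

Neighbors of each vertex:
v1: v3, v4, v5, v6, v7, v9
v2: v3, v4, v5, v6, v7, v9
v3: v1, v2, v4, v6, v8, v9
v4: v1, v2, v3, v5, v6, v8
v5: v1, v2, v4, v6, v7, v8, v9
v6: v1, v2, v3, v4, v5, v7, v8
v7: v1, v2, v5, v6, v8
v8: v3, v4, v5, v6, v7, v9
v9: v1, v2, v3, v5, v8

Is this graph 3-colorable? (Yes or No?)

v1, v5, v6, v7 form a clique, so at least 4 colors are needed.
So 3 colors are not enough.

No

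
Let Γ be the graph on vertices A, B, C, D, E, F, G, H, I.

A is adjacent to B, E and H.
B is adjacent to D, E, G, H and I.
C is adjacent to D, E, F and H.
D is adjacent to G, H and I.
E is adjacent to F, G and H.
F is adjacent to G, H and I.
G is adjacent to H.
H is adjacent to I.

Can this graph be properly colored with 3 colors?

E, F, G, H are pairwise adjacent (a clique of size 4), so at least 4 colors are needed.
So 3 colors are not enough.

No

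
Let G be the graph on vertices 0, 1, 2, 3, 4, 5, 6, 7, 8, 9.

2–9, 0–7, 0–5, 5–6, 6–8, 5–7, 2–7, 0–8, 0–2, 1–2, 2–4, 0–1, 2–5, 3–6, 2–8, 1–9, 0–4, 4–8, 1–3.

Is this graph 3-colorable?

0, 2, 4, 8 form a clique, so at least 4 colors are needed.
So 3 colors are not enough.

No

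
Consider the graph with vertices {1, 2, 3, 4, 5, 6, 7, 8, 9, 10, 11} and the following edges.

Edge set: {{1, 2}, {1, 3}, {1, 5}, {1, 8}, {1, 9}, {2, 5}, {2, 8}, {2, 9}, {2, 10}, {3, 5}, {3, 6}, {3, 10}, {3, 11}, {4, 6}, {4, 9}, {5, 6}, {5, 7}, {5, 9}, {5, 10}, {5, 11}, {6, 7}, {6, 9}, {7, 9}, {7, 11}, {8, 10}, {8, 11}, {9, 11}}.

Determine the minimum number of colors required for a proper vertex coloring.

1, 2, 5, 9 form a clique, so at least 4 colors are needed.
4 colors suffice: color red → {4, 5, 8}; color blue → {3, 9}; color green → {1, 6, 10, 11}; color yellow → {2, 7}. Every edge joins two different colors.

4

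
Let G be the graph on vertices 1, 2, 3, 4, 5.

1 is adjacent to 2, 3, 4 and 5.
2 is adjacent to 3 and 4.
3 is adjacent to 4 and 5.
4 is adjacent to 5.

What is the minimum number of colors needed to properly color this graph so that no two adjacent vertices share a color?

1, 3, 4, 5 are mutually adjacent (a clique of size 4), so at least 4 colors are needed.
4 colors suffice: color red → {4}; color blue → {3}; color green → {1}; color yellow → {2, 5}. Every edge joins two different colors.

4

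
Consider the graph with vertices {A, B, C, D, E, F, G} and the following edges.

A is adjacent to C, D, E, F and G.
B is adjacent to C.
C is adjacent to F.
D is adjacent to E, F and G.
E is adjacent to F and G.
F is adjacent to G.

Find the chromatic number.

5

A, D, E, F, G form a clique, so at least 5 colors are needed.
One proper 5-coloring: A=red, B=red, C=green, D=purple, E=yellow, F=blue, G=green. No two adjacent vertices share a color.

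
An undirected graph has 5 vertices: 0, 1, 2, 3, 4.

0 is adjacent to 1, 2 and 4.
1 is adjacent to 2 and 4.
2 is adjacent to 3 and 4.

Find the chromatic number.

0, 1, 2, 4 are mutually adjacent (a clique of size 4), so at least 4 colors are needed.
4 colors suffice: color a → {2}; color b → {1, 3}; color c → {4}; color d → {0}. Each edge has distinct colors on its endpoints.

4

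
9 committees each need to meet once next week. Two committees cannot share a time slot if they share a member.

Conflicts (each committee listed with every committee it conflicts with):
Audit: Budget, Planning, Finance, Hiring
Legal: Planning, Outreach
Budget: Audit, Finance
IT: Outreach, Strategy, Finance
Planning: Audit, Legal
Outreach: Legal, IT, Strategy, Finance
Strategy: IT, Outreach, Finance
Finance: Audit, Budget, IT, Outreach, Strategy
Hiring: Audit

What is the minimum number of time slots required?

4

IT, Outreach, Strategy, Finance are mutually in conflict, so at least 4 time slots are needed.
A valid assignment using 4 time slots: Audit=2, Legal=3, Budget=3, IT=4, Planning=1, Outreach=2, Strategy=3, Finance=1, Hiring=1. No two conflicting committees share a time slot.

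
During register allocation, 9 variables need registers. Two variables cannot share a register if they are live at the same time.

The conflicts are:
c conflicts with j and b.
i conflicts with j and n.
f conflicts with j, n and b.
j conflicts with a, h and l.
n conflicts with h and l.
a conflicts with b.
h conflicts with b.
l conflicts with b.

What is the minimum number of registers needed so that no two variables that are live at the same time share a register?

j and l conflict, so at least 2 registers are needed.
2 registers suffice: c=2, i=2, f=2, j=1, n=1, a=2, h=2, l=2, b=1. Each listed conflict is separated.

2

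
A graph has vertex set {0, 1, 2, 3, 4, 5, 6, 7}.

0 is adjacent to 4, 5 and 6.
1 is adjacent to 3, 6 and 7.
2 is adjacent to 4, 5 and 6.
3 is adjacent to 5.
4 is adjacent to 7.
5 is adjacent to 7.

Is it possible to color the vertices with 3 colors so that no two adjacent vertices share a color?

The chromatic number is 3. The cycle 1-7-5-2-6-1 has odd length 5, so it cannot be 2-colored; at least 3 colors are needed.
3 colors suffice: 0=b, 1=c, 2=b, 3=b, 4=a, 5=a, 6=a, 7=b.
That is already a proper 3-coloring.

Yes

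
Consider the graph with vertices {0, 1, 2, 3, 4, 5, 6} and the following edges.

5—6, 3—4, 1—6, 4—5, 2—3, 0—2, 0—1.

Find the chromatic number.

The cycle 6-5-4-3-2-0-1-6 has odd length 7, so it cannot be 2-colored; at least 3 colors are needed.
3 colors suffice: color a → {1, 3, 5}; color b → {2, 4, 6}; color c → {0}. Every edge joins two different colors.

3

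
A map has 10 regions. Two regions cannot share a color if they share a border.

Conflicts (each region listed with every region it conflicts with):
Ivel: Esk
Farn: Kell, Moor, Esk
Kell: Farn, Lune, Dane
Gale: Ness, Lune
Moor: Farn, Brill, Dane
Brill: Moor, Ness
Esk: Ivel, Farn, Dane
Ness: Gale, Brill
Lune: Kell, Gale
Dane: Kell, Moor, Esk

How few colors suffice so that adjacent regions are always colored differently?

The cycle Ness-Gale-Lune-Kell-Dane-Moor-Brill-Ness has odd length 7, so it cannot be 2-colored; at least 3 colors are needed.
3 colors suffice: color 1 → {Kell, Gale, Moor, Esk}; color 2 → {Ivel, Farn, Ness, Lune, Dane}; color 3 → {Brill}. No two conflicting regions share a color.

3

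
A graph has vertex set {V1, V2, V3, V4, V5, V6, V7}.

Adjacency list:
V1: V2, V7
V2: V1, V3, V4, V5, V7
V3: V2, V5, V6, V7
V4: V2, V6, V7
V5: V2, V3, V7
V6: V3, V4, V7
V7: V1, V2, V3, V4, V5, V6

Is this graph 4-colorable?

Yes

The chromatic number is 4. V2, V3, V5, V7 form a clique, so at least 4 colors are needed.
A valid assignment using 4 colors: V1=3, V2=2, V3=3, V4=3, V5=4, V6=2, V7=1.
That is already a proper 4-coloring.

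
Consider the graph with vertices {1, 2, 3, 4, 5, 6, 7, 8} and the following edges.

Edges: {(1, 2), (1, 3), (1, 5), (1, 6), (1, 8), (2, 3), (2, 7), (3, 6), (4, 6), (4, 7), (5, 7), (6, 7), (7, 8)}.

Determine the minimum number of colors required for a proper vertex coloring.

1, 2, 3 form a triangle, so at least 3 colors are needed.
3 colors suffice: color red → {1, 7}; color blue → {2, 5, 6, 8}; color green → {3, 4}. Every edge joins two different colors.

3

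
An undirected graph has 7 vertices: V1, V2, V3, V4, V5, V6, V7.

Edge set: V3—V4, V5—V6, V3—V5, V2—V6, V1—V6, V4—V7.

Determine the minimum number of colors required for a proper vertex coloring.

2

V3 and V4 are adjacent, so at least 2 colors are needed.
2 colors suffice: color red → {V3, V6, V7}; color blue → {V1, V2, V4, V5}. No two adjacent vertices share a color.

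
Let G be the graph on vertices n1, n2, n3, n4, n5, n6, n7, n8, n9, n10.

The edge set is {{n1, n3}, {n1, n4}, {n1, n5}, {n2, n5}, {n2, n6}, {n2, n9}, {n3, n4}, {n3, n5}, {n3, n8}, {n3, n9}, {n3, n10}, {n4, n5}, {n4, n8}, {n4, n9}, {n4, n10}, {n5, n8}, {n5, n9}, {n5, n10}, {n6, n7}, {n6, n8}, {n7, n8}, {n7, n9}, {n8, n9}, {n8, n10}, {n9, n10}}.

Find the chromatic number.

6

n3, n4, n5, n8, n9, n10 form a clique, so at least 6 colors are needed.
6 colors suffice: color 1 → {n5, n7}; color 2 → {n1, n2, n8}; color 3 → {n6, n9}; color 4 → {n3}; color 5 → {n4}; color 6 → {n10}. Every edge joins two different colors.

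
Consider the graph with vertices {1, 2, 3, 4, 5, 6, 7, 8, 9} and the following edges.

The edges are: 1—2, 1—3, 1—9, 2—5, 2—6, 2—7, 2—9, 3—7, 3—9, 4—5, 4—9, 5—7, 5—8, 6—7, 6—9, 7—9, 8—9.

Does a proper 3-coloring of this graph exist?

No

2, 6, 7, 9 are pairwise adjacent (a clique of size 4), so at least 4 colors are needed.
So 3 colors are not enough.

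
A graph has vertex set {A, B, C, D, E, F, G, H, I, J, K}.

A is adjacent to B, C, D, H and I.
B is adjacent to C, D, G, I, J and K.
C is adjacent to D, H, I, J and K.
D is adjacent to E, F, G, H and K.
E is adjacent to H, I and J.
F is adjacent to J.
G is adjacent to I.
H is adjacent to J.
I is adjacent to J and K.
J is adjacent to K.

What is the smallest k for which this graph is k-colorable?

5

B, C, I, J, K form a clique, so at least 5 colors are needed.
5 colors suffice: color 1 → {D, J}; color 2 → {B, F, H}; color 3 → {I}; color 4 → {C, E, G}; color 5 → {A, K}. Every edge joins two different colors.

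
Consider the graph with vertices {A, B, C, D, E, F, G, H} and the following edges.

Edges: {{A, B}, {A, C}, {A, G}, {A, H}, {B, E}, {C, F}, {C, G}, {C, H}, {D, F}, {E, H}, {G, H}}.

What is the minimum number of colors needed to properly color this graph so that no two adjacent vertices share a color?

A, C, G, H are mutually adjacent (a clique of size 4), so at least 4 colors are needed.
A valid assignment using 4 colors: A=1, B=2, C=3, D=2, E=1, F=1, G=4, H=2. Each edge has distinct colors on its endpoints.

4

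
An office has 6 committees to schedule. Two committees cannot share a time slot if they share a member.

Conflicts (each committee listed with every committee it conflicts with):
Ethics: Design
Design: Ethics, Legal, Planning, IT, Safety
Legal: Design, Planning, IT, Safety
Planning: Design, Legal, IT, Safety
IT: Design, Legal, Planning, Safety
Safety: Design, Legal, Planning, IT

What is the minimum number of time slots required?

5

Design, Legal, Planning, IT, Safety are mutually in conflict, so at least 5 time slots are needed.
A valid assignment using 5 time slots: Ethics=2, Design=1, Legal=5, Planning=4, IT=2, Safety=3. No two conflicting committees share a time slot.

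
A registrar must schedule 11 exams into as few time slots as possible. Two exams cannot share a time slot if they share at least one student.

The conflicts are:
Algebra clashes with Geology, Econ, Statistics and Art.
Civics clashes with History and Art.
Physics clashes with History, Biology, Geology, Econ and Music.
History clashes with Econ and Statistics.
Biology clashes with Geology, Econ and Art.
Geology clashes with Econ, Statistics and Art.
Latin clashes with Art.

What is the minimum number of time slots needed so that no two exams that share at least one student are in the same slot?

4

Physics, Biology, Geology, Econ all conflict with each other, so at least 4 time slots are needed.
A valid assignment using 4 time slots: Algebra=4, Civics=3, Physics=2, History=1, Biology=4, Geology=1, Econ=3, Music=1, Latin=1, Statistics=2, Art=2. Each listed conflict is separated.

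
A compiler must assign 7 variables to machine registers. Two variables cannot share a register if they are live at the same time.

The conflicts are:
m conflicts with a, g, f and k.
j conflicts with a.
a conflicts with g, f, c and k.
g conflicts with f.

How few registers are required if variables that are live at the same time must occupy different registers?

m, a, g, f are mutually in conflict, so at least 4 registers are needed.
Using 4 registers: m=2, j=2, a=1, g=3, f=4, c=2, k=3. Each listed conflict is separated.

4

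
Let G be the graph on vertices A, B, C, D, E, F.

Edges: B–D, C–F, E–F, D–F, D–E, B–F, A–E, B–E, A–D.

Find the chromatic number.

B, D, E, F form a clique, so at least 4 colors are needed.
4 colors suffice: color red → {C, D}; color blue → {A, F}; color green → {E}; color yellow → {B}. Each edge has distinct colors on its endpoints.

4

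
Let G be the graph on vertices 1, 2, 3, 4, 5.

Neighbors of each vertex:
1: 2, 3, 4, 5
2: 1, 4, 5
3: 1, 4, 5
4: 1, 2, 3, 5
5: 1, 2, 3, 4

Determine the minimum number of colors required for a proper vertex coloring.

4

1, 2, 4, 5 form a clique, so at least 4 colors are needed.
4 colors suffice: color a → {4}; color b → {1}; color c → {5}; color d → {2, 3}. Every edge joins two different colors.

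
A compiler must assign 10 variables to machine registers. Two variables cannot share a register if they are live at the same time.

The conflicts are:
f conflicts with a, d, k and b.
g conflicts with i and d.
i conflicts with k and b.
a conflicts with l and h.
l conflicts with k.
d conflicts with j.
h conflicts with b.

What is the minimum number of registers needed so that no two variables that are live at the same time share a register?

3

The cycle f-b-i-g-d-f has odd length 5, so it cannot be 2-colored; at least 3 registers are needed.
3 registers suffice: register 1 → {f, i, l, h, j}; register 2 → {a, d, k, b}; register 3 → {g}. Every pair that conflicts lands in different registers.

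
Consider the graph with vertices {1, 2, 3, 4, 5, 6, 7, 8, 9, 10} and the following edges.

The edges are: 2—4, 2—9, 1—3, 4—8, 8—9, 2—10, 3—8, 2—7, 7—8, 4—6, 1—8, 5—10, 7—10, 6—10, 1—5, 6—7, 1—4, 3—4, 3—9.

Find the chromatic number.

1, 3, 4, 8 are pairwise adjacent (a clique of size 4), so at least 4 colors are needed.
4 colors suffice: color a → {4, 9, 10}; color b → {2, 5, 6, 8}; color c → {3, 7}; color d → {1}. No two adjacent vertices share a color.

4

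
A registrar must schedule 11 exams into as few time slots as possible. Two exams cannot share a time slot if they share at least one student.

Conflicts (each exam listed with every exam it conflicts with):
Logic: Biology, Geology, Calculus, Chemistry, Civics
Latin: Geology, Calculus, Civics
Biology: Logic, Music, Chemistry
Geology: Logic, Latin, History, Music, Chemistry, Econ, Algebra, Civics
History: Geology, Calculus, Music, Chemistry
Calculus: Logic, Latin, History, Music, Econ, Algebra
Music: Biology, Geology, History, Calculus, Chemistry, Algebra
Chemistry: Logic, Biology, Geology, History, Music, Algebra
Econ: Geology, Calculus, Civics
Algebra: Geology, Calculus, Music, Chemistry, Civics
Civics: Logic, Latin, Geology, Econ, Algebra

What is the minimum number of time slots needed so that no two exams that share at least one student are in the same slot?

Geology, Music, Chemistry, Algebra are mutually in conflict, so at least 4 time slots are needed.
Using 4 time slots: Logic=4, Latin=3, Biology=1, Geology=1, History=4, Calculus=1, Music=2, Chemistry=3, Econ=3, Algebra=4, Civics=2. No two conflicting exams share a time slot.

4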